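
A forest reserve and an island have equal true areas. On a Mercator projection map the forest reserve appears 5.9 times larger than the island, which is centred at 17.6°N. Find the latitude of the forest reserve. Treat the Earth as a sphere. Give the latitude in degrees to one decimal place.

66.9°

For equal true areas on Mercator, apparent areas scale as sec²φ, so the ratio is cos²φ₂ / cos²φ₁.
cos²φ₂ / cos²φ₁ = 5.9  ⇒  cos φ₁ = cos 17.6° / √5.9 = 0.9532/2.429 = 0.3924.
φ₁ = arccos(0.3924) ≈ 66.9°.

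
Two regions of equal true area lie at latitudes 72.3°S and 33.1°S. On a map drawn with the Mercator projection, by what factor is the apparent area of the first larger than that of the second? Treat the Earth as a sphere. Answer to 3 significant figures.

7.59

On Mercator, area is exaggerated by sec²φ = 1/cos²φ.
At 72.3°: sec²(72.3°) = 1/0.3040² = 10.82.
At 33.1°: sec²(33.1°) = 1/0.8377² = 1.425.
Ratio = 10.82/1.425 = cos²(33.1°)/cos²(72.3°) ≈ 7.59.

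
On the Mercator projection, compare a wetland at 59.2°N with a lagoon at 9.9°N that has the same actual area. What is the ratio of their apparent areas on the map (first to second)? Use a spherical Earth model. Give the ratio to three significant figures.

Mercator is conformal with k = sec φ, so areal scale = k² = sec²φ.
At 59.2°: sec²(59.2°) = 1/0.5120² = 3.814.
At 9.9°: sec²(9.9°) = 1/0.9851² = 1.030.
Ratio = 3.814/1.030 = cos²(9.9°)/cos²(59.2°) ≈ 3.70.

3.70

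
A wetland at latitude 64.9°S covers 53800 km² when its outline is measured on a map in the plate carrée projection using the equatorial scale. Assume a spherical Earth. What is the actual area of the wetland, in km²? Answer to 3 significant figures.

Plate carrée maps x = Rλ, y = Rφ. The meridian scale is h = 1 and the parallel scale is k = 1/cos φ = sec φ.
Areal scale = h·k = 1 × sec φ; at 64.9°, h = 1.000, k = 2.357, so h·k = 2.357.
True area = apparent / (areal scale) = 53800 / 2.357 ≈ 22800 km².

22800 km²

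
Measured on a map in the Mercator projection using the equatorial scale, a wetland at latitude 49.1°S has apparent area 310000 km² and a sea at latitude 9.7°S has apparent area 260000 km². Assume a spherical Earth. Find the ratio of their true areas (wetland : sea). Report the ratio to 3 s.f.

Mercator's areal exaggeration is sec²φ; hence true area = (apparent area) · cos²φ.
True area of wetland: 310000 × cos²(49.1°) = 310000 × 0.4287 = 132900 km².
True area of sea: 260000 × cos²(9.7°) = 260000 × 0.9716 = 252600 km².
Ratio = 132900 / 252600 ≈ 0.526.

0.526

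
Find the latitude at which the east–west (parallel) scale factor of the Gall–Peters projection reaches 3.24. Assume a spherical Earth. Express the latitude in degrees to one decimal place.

77.4°

The Gall–Peters projection is cylindrical equal-area with φ₀ = 45°. A cylindrical equal-area projection with standard parallel φ₀ has meridian scale h = cos φ / cos φ₀ and parallel scale k = cos φ₀ / cos φ (so areas are preserved, h·k = 1).
k = cos φ₀ / cos φ = 3.24  ⇒  cos φ = cos 45° / 3.24 = 0.2182.
φ = arccos(0.2182) ≈ 77.4°.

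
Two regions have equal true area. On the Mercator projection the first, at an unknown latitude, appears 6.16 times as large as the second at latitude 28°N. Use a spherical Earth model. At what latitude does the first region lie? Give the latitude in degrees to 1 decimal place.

69.2°

For equal true areas on Mercator, apparent areas scale as sec²φ, so the ratio is cos²φ₂ / cos²φ₁.
cos²φ₂ / cos²φ₁ = 6.16  ⇒  cos φ₁ = cos 28° / √6.16 = 0.8829/2.482 = 0.3557.
φ₁ = arccos(0.3557) ≈ 69.2°.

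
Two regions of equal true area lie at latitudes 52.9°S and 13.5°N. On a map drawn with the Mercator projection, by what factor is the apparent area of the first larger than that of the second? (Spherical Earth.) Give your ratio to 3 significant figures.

2.60

Mercator is conformal with k = sec φ, so areal scale = k² = sec²φ.
At 52.9°: sec²(52.9°) = 1/0.6032² = 2.748.
At 13.5°: sec²(13.5°) = 1/0.9724² = 1.058.
Ratio = 2.748/1.058 = cos²(13.5°)/cos²(52.9°) ≈ 2.60.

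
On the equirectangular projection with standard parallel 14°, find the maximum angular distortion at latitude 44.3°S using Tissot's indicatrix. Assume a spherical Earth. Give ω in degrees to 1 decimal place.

17.4°

In the equirectangular projection with standard parallel φ₀ = 14° (x = Rλ cos φ₀, y = Rφ), meridians are true-scale (h = 1) and the parallel scale is k = cos φ₀ / cos φ.
At 44.3°: h = 1.000, k = 1.356; principal scales a = 1.356, b = 1.000.
sin(ω/2) = (a − b)/(a + b) = 0.3557/2.356 = 0.1510, so ω = 2 arcsin(0.1510) ≈ 17.4°.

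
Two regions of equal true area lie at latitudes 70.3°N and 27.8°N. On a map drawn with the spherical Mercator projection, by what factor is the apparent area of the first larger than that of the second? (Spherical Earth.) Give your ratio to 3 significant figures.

6.89

Mercator areal scale is sec²φ.
At 70.3°: sec²(70.3°) = 1/0.3371² = 8.800.
At 27.8°: sec²(27.8°) = 1/0.8846² = 1.278.
Ratio = 8.800/1.278 = cos²(27.8°)/cos²(70.3°) ≈ 6.89.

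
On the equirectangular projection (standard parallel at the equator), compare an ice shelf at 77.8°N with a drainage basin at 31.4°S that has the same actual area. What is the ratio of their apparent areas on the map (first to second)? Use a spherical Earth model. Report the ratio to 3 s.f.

In the plate carrée (x = Rλ, y = Rφ), meridians are true-scale (h = 1) and parallels are stretched by k = sec φ.
Areal scale at 77.8°: h·k = 1.000 × 4.732 = 4.732.
Areal scale at 31.4°: h·k = 1.000 × 1.172 = 1.172.
Ratio = 4.732/1.172 ≈ 4.04.

4.04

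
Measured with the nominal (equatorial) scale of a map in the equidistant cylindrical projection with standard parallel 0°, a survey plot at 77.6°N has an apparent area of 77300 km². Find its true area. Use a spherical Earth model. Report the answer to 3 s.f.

16600 km²

In the plate carrée (x = Rλ, y = Rφ), meridians are true-scale (h = 1) and parallels are stretched by k = sec φ.
Areal scale = h·k = 1 × sec φ; at 77.6°, h = 1.000, k = 4.657, so h·k = 4.657.
True area = apparent / (areal scale) = 77300 / 4.657 ≈ 16600 km².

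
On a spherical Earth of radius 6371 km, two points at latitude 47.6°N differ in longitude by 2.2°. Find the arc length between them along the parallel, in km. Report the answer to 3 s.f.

165 km

Arc length along a parallel = R cos φ · Δλ (with Δλ in radians).
= 6371 × cos 47.6° × (2.2° × π/180) = 6371 × 0.6743 × 0.03840 ≈ 165 km.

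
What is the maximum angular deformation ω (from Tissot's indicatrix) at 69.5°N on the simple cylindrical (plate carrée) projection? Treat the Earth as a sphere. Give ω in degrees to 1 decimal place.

In the plate carrée (x = Rλ, y = Rφ), meridians are true-scale (h = 1) and parallels are stretched by k = sec φ.
At 69.5°: h = 1.000, k = 2.855; principal scales a = 2.855, b = 1.000.
sin(ω/2) = (a − b)/(a + b) = 1.855/3.855 = 0.4813, so ω = 2 arcsin(0.4813) ≈ 57.5°.

57.5°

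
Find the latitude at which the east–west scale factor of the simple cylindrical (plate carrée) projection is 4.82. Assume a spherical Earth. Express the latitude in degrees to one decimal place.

78.0°

Plate carrée: h = 1, k = sec φ along parallels.
sec φ = 4.82  ⇒  cos φ = 0.2075  ⇒  φ ≈ 78.0°.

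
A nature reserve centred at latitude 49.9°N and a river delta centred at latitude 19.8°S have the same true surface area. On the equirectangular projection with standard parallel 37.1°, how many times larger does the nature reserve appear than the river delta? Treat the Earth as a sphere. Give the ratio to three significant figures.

1.46

In the equirectangular projection with standard parallel φ₀ = 37.1° (x = Rλ cos φ₀, y = Rφ), meridians are true-scale (h = 1) and the parallel scale is k = cos φ₀ / cos φ.
Areal scale at 49.9°: h·k = 1.000 × 1.238 = 1.238.
Areal scale at 19.8°: h·k = 1.000 × 0.8477 = 0.8477.
Ratio = 1.238/0.8477 ≈ 1.46.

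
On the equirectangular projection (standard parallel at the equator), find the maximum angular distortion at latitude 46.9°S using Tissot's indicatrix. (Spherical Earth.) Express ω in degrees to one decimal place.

21.7°

In the plate carrée (x = Rλ, y = Rφ), meridians are true-scale (h = 1) and parallels are stretched by k = sec φ.
At 46.9°: h = 1.000, k = 1.464; principal scales a = 1.464, b = 1.000.
sin(ω/2) = (a − b)/(a + b) = 0.4635/2.464 = 0.1882, so ω = 2 arcsin(0.1882) ≈ 21.7°.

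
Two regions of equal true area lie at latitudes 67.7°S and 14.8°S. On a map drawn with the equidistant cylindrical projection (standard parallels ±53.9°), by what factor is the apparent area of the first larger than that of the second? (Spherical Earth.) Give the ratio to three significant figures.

2.55

With standard parallel φ₀ = 53.9°, the equirectangular projection gives x = Rλ cos φ₀, y = Rφ, so h = 1 and k = cos 53.9° / cos φ.
Areal scale at 67.7°: h·k = 1.000 × 1.553 = 1.553.
Areal scale at 14.8°: h·k = 1.000 × 0.6094 = 0.6094.
Ratio = 1.553/0.6094 ≈ 2.55.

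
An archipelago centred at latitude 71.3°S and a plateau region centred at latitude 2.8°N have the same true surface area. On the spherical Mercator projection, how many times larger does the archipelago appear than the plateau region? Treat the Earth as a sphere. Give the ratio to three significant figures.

On Mercator, area is exaggerated by sec²φ = 1/cos²φ.
At 71.3°: sec²(71.3°) = 1/0.3206² = 9.728.
At 2.8°: sec²(2.8°) = 1/0.9988² = 1.002.
Ratio = 9.728/1.002 = cos²(2.8°)/cos²(71.3°) ≈ 9.71.

9.71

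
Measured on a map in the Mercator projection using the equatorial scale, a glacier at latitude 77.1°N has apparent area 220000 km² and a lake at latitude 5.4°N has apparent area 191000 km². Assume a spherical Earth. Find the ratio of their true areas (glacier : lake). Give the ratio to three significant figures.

On Mercator the areal scale is sec²φ, so true area = apparent × cos²φ.
True area of glacier: 220000 × cos²(77.1°) = 220000 × 0.04984 = 10960 km².
True area of lake: 191000 × cos²(5.4°) = 191000 × 0.9911 = 189300 km².
Ratio = 10960 / 189300 ≈ 0.0579.

0.0579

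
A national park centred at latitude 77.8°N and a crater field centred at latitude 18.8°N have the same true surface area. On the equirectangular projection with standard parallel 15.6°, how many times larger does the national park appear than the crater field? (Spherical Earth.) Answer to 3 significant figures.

The equidistant cylindrical projection with φ₀ = 15.6° has h = 1 (meridians true) and k = cos φ₀ / cos φ along parallels.
Areal scale at 77.8°: h·k = 1.000 × 4.558 = 4.558.
Areal scale at 18.8°: h·k = 1.000 × 1.017 = 1.017.
Ratio = 4.558/1.017 ≈ 4.48.

4.48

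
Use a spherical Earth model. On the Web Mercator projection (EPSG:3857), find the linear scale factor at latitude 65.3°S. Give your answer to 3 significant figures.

For Mercator, h = k = sec φ (a conformal cylindrical projection has a single point scale, 1/cos φ).
k = 1/cos 65.3° = 1/0.4179 = 2.393.

2.39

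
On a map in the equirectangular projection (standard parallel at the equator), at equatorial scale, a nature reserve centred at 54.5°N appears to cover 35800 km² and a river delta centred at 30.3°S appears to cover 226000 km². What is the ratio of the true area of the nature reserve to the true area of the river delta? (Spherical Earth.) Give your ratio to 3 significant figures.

On the plate carrée, areal scale = h·k = 1 × sec φ, so true area = apparent × cos φ.
True area of nature reserve: 35800 × cos(54.5°) = 35800 × 0.5807 = 20790 km².
True area of river delta: 226000 × cos(30.3°) = 226000 × 0.8634 = 195100 km².
Ratio = 20790 / 195100 ≈ 0.107.

0.107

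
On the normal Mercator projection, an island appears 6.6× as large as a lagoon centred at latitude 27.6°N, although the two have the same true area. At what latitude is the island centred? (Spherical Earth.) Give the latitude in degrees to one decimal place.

For equal true areas on Mercator, apparent areas scale as sec²φ, so the ratio is cos²φ₂ / cos²φ₁.
cos²φ₂ / cos²φ₁ = 6.6  ⇒  cos φ₁ = cos 27.6° / √6.6 = 0.8862/2.569 = 0.3450.
φ₁ = arccos(0.3450) ≈ 69.8°.

69.8°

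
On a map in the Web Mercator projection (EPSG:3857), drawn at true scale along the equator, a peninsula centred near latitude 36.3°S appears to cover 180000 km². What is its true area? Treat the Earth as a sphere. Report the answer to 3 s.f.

117000 km²

Mercator is conformal, so the point scale is isotropic: h = k = sec φ = 1/cos φ.
Areal scale = k² = sec²φ = 1/cos²(36.3°) = 1/0.8059² = 1.540.
True area = apparent / (areal scale) = 180000 / 1.540 ≈ 117000 km².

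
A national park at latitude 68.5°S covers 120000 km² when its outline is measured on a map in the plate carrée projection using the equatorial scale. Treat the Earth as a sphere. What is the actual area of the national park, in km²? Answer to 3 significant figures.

For the equirectangular projection with φ₀ = 0 (plate carrée), h = 1 along meridians and k = sec φ along parallels.
Areal scale = h·k = 1 × sec φ; at 68.5°, h = 1.000, k = 2.729, so h·k = 2.729.
True area = apparent / (areal scale) = 120000 / 2.729 ≈ 44000 km².

44000 km²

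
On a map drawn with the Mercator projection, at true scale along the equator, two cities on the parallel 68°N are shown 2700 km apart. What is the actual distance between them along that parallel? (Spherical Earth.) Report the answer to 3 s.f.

1010 km

For Mercator, h = k = sec φ (a conformal cylindrical projection has a single point scale, 1/cos φ).
Along the parallel at 68°, map distances are exaggerated by k = sec 68° = 2.669.
True distance = 2700 / 2.669 = 2700 × cos 68° ≈ 1010 km.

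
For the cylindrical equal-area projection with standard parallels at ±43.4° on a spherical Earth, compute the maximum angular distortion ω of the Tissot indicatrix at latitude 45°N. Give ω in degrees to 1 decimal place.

For cylindrical equal-area with standard parallel φ₀, h = cos φ / cos φ₀ and k = cos φ₀ / cos φ, so h·k = 1.
At 45°: h = 0.9732, k = 1.028; principal scales a = 1.028, b = 0.9732.
sin(ω/2) = (a − b)/(a + b) = 0.05433/2.001 = 0.02715, so ω = 2 arcsin(0.02715) ≈ 3.1°.

3.1°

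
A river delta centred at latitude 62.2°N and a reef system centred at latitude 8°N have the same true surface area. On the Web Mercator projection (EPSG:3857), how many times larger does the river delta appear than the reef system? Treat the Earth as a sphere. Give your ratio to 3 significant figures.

On Mercator, area is exaggerated by sec²φ = 1/cos²φ.
At 62.2°: sec²(62.2°) = 1/0.4664² = 4.597.
At 8°: sec²(8°) = 1/0.9903² = 1.020.
Ratio = 4.597/1.020 = cos²(8°)/cos²(62.2°) ≈ 4.51.

4.51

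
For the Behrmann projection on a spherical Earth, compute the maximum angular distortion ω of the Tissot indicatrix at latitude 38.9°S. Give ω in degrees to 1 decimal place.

Behrmann is a cylindrical equal-area projection with standard parallels at ±30°. For cylindrical equal-area with standard parallel φ₀, h = cos φ / cos φ₀ and k = cos φ₀ / cos φ, so h·k = 1.
At 38.9°: h = 0.8986, k = 1.113; principal scales a = 1.113, b = 0.8986.
sin(ω/2) = (a − b)/(a + b) = 0.2142/2.011 = 0.1065, so ω = 2 arcsin(0.1065) ≈ 12.2°.

12.2°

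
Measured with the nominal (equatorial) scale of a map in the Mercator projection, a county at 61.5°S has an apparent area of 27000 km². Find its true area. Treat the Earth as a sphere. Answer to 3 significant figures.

6150 km²

Mercator is conformal, so the point scale is isotropic: h = k = sec φ = 1/cos φ.
Areal scale = k² = sec²φ = 1/cos²(61.5°) = 1/0.4772² = 4.392.
True area = apparent / (areal scale) = 27000 / 4.392 ≈ 6150 km².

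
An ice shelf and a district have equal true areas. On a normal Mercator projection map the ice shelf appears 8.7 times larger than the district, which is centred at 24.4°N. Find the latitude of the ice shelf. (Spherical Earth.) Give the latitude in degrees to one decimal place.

72.0°

For equal true areas on Mercator, apparent areas scale as sec²φ, so the ratio is cos²φ₂ / cos²φ₁.
cos²φ₂ / cos²φ₁ = 8.7  ⇒  cos φ₁ = cos 24.4° / √8.7 = 0.9107/2.950 = 0.3088.
φ₁ = arccos(0.3088) ≈ 72.0°.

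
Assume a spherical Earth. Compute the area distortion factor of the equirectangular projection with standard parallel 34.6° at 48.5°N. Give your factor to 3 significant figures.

The equidistant cylindrical projection with φ₀ = 34.6° has h = 1 (meridians true) and k = cos φ₀ / cos φ along parallels.
Areal scale = h·k = 1 × cos φ₀ / cos φ; at 48.5°, h = 1.000, k = 1.242, so h·k = 1.242.

1.24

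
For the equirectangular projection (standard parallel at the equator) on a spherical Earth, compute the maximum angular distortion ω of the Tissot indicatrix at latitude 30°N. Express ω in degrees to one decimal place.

8.2°

In the plate carrée (x = Rλ, y = Rφ), meridians are true-scale (h = 1) and parallels are stretched by k = sec φ.
At 30°: h = 1.000, k = 1.155; principal scales a = 1.155, b = 1.000.
sin(ω/2) = (a − b)/(a + b) = 0.1547/2.155 = 0.07180, so ω = 2 arcsin(0.07180) ≈ 8.2°.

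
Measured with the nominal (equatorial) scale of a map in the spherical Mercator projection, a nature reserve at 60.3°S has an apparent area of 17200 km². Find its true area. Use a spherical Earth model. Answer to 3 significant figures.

For Mercator, h = k = sec φ (a conformal cylindrical projection has a single point scale, 1/cos φ).
Areal scale = k² = sec²φ = 1/cos²(60.3°) = 1/0.4955² = 4.074.
True area = apparent / (areal scale) = 17200 / 4.074 ≈ 4220 km².

4220 km²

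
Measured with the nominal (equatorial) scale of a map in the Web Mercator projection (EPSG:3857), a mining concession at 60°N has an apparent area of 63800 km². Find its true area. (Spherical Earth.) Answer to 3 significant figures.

16000 km²

For Mercator, h = k = sec φ (a conformal cylindrical projection has a single point scale, 1/cos φ).
Areal scale = k² = sec²φ = 1/cos²(60°) = 1/0.5000² = 4.000.
True area = apparent / (areal scale) = 63800 / 4.000 ≈ 16000 km².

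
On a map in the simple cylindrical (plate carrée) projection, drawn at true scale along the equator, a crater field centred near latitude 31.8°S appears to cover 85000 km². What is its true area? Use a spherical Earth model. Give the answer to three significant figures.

72200 km²

For the equirectangular projection with φ₀ = 0 (plate carrée), h = 1 along meridians and k = sec φ along parallels.
Areal scale = h·k = 1 × sec φ; at 31.8°, h = 1.000, k = 1.177, so h·k = 1.177.
True area = apparent / (areal scale) = 85000 / 1.177 ≈ 72200 km².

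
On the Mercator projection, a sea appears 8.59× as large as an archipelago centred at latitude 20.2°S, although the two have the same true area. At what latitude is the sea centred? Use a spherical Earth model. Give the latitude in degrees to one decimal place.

For equal true areas on Mercator, apparent areas scale as sec²φ, so the ratio is cos²φ₂ / cos²φ₁.
cos²φ₂ / cos²φ₁ = 8.59  ⇒  cos φ₁ = cos 20.2° / √8.59 = 0.9385/2.931 = 0.3202.
φ₁ = arccos(0.3202) ≈ 71.3°.

71.3°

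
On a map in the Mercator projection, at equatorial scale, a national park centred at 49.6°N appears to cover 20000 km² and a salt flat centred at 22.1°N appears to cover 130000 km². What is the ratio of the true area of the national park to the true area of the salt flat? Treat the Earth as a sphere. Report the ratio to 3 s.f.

0.0753

Since Mercator area scale is 1/cos²φ, the true area equals the apparent area multiplied by cos²φ.
True area of national park: 20000 × cos²(49.6°) = 20000 × 0.4201 = 8401 km².
True area of salt flat: 130000 × cos²(22.1°) = 130000 × 0.8585 = 111600 km².
Ratio = 8401 / 111600 ≈ 0.0753.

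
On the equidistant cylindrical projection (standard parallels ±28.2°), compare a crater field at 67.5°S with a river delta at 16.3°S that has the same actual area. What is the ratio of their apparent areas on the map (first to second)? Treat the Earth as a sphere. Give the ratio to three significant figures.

2.51

With standard parallel φ₀ = 28.2°, the equirectangular projection gives x = Rλ cos φ₀, y = Rφ, so h = 1 and k = cos 28.2° / cos φ.
Areal scale at 67.5°: h·k = 1.000 × 2.303 = 2.303.
Areal scale at 16.3°: h·k = 1.000 × 0.9182 = 0.9182.
Ratio = 2.303/0.9182 ≈ 2.51.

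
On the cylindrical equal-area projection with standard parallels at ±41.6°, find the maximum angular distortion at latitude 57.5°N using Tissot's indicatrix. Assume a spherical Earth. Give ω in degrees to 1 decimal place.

37.2°

Cylindrical equal-area (φ₀ = 41.6°): h = cos φ / cos 41.6° along meridians, k = cos 41.6° / cos φ along parallels; h·k = 1.
At 57.5°: h = 0.7185, k = 1.392; principal scales a = 1.392, b = 0.7185.
sin(ω/2) = (a − b)/(a + b) = 0.6733/2.110 = 0.3190, so ω = 2 arcsin(0.3190) ≈ 37.2°.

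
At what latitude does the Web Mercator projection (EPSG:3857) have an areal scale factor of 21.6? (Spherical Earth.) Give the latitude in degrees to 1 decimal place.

77.6°

Mercator areal scale is sec²φ.
sec²φ = 21.6  ⇒  cos²φ = 0.04630  ⇒  cos φ = 0.2152.
φ = arccos(0.2152) ≈ 77.6°.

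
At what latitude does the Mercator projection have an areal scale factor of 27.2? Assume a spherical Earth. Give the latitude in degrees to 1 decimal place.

78.9°

Mercator areal scale is sec²φ.
sec²φ = 27.2  ⇒  cos²φ = 0.03676  ⇒  cos φ = 0.1917.
φ = arccos(0.1917) ≈ 78.9°.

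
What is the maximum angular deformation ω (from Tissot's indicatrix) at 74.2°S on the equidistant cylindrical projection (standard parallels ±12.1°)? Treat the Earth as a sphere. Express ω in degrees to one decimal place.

The equidistant cylindrical projection with φ₀ = 12.1° has h = 1 (meridians true) and k = cos φ₀ / cos φ along parallels.
At 74.2°: h = 1.000, k = 3.591; principal scales a = 3.591, b = 1.000.
sin(ω/2) = (a − b)/(a + b) = 2.591/4.591 = 0.5644, so ω = 2 arcsin(0.5644) ≈ 68.7°.

68.7°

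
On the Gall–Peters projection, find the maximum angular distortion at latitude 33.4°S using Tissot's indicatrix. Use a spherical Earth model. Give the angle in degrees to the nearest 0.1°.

Gall–Peters is a cylindrical equal-area projection with standard parallels at ±45°. For cylindrical equal-area with standard parallel φ₀, h = cos φ / cos φ₀ and k = cos φ₀ / cos φ, so h·k = 1.
At 33.4°: h = 1.181, k = 0.8470; principal scales a = 1.181, b = 0.8470.
sin(ω/2) = (a − b)/(a + b) = 0.3337/2.028 = 0.1646, so ω = 2 arcsin(0.1646) ≈ 18.9°.

18.9°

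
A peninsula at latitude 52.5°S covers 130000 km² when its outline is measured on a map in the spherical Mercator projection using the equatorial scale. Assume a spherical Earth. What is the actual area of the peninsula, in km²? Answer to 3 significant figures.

48200 km²

The Mercator projection is conformal; its linear scale factor is the same in every direction and equals sec φ = 1/cos φ.
Areal scale = k² = sec²φ = 1/cos²(52.5°) = 1/0.6088² = 2.698.
True area = apparent / (areal scale) = 130000 / 2.698 ≈ 48200 km².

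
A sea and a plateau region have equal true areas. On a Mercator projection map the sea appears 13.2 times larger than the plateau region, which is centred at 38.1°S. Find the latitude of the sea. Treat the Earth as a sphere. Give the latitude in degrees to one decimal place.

77.5°

On Mercator, (apparent₁)/(apparent₂) = sec²φ₁ / sec²φ₂ when true areas are equal.
cos²φ₂ / cos²φ₁ = 13.2  ⇒  cos φ₁ = cos 38.1° / √13.2 = 0.7869/3.633 = 0.2166.
φ₁ = arccos(0.2166) ≈ 77.5°.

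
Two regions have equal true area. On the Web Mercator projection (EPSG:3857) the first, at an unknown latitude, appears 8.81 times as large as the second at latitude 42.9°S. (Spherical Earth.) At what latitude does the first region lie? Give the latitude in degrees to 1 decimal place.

75.7°

On Mercator, (apparent₁)/(apparent₂) = sec²φ₁ / sec²φ₂ when true areas are equal.
cos²φ₂ / cos²φ₁ = 8.81  ⇒  cos φ₁ = cos 42.9° / √8.81 = 0.7325/2.968 = 0.2468.
φ₁ = arccos(0.2468) ≈ 75.7°.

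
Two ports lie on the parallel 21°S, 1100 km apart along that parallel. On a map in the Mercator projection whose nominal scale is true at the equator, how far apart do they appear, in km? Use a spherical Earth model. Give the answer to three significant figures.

1180 km

For Mercator, h = k = sec φ (a conformal cylindrical projection has a single point scale, 1/cos φ).
Along the parallel, k = sec 21° = 1/0.9336 = 1.071.
Map distance = 1100 × 1.071 ≈ 1180 km.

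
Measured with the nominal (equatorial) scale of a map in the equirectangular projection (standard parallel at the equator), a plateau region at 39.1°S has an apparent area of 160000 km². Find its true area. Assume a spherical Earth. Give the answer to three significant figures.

124000 km²

Plate carrée maps x = Rλ, y = Rφ. The meridian scale is h = 1 and the parallel scale is k = 1/cos φ = sec φ.
Areal scale = h·k = 1 × sec φ; at 39.1°, h = 1.000, k = 1.289, so h·k = 1.289.
True area = apparent / (areal scale) = 160000 / 1.289 ≈ 124000 km².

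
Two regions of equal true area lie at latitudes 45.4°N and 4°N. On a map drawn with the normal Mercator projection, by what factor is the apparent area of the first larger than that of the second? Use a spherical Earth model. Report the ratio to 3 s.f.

Mercator is conformal with k = sec φ, so areal scale = k² = sec²φ.
At 45.4°: sec²(45.4°) = 1/0.7022² = 2.028.
At 4°: sec²(4°) = 1/0.9976² = 1.005.
Ratio = 2.028/1.005 = cos²(4°)/cos²(45.4°) ≈ 2.02.

2.02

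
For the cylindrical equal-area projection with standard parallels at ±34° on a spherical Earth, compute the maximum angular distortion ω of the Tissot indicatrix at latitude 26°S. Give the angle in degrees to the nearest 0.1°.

Cylindrical equal-area (φ₀ = 34°): h = cos φ / cos 34° along meridians, k = cos 34° / cos φ along parallels; h·k = 1.
At 26°: h = 1.084, k = 0.9224; principal scales a = 1.084, b = 0.9224.
sin(ω/2) = (a − b)/(a + b) = 0.1618/2.007 = 0.08061, so ω = 2 arcsin(0.08061) ≈ 9.2°.

9.2°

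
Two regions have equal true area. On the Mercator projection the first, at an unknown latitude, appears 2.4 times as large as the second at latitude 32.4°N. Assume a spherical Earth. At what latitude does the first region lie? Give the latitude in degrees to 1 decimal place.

For equal true areas on Mercator, apparent areas scale as sec²φ, so the ratio is cos²φ₂ / cos²φ₁.
cos²φ₂ / cos²φ₁ = 2.4  ⇒  cos φ₁ = cos 32.4° / √2.4 = 0.8443/1.549 = 0.5450.
φ₁ = arccos(0.5450) ≈ 57.0°.

57.0°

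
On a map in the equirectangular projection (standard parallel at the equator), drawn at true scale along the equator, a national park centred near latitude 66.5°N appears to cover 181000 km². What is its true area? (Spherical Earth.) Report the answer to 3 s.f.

72200 km²

For the equirectangular projection with φ₀ = 0 (plate carrée), h = 1 along meridians and k = sec φ along parallels.
Areal scale = h·k = 1 × sec φ; at 66.5°, h = 1.000, k = 2.508, so h·k = 2.508.
True area = apparent / (areal scale) = 181000 / 2.508 ≈ 72200 km².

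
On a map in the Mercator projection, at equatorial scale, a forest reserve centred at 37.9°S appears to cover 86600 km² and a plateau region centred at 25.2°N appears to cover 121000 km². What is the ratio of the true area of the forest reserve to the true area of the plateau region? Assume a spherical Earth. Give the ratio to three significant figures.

Mercator's areal exaggeration is sec²φ; hence true area = (apparent area) · cos²φ.
True area of forest reserve: 86600 × cos²(37.9°) = 86600 × 0.6227 = 53920 km².
True area of plateau region: 121000 × cos²(25.2°) = 121000 × 0.8187 = 99060 km².
Ratio = 53920 / 99060 ≈ 0.544.

0.544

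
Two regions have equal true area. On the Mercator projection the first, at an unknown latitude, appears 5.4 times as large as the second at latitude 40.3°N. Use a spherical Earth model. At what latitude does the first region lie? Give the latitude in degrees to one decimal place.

Mercator areal scale is sec²φ, so apparent-area ratio = sec²φ₁ / sec²φ₂ = cos²φ₂ / cos²φ₁.
cos²φ₂ / cos²φ₁ = 5.4  ⇒  cos φ₁ = cos 40.3° / √5.4 = 0.7627/2.324 = 0.3282.
φ₁ = arccos(0.3282) ≈ 70.8°.

70.8°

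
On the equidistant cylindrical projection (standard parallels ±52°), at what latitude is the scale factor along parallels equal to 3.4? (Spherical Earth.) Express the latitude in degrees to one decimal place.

The equidistant cylindrical projection with φ₀ = 52° has h = 1 (meridians true) and k = cos φ₀ / cos φ along parallels.
k = cos φ₀ / cos φ = 3.4  ⇒  cos φ = cos 52° / 3.4 = 0.1811.
φ = arccos(0.1811) ≈ 79.6°.

79.6°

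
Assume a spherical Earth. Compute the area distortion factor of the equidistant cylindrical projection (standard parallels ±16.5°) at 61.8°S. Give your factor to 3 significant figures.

2.03

In the equirectangular projection with standard parallel φ₀ = 16.5° (x = Rλ cos φ₀, y = Rφ), meridians are true-scale (h = 1) and the parallel scale is k = cos φ₀ / cos φ.
Areal scale = h·k = 1 × cos φ₀ / cos φ; at 61.8°, h = 1.000, k = 2.029, so h·k = 2.029.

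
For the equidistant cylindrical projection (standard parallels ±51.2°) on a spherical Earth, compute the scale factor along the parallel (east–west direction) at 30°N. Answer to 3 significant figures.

The equidistant cylindrical projection with φ₀ = 51.2° has h = 1 (meridians true) and k = cos φ₀ / cos φ along parallels.
k = cos 51.2° / cos 30° = 0.6266/0.8660 = 0.7235.

0.724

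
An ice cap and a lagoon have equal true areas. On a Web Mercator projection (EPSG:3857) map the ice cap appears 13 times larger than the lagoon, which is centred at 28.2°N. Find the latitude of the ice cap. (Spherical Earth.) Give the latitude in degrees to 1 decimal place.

Mercator areal scale is sec²φ, so apparent-area ratio = sec²φ₁ / sec²φ₂ = cos²φ₂ / cos²φ₁.
cos²φ₂ / cos²φ₁ = 13  ⇒  cos φ₁ = cos 28.2° / √13 = 0.8813/3.606 = 0.2444.
φ₁ = arccos(0.2444) ≈ 75.9°.

75.9°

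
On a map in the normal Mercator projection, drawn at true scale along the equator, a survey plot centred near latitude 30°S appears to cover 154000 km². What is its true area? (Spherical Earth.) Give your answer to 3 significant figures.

The Mercator projection is conformal; its linear scale factor is the same in every direction and equals sec φ = 1/cos φ.
Areal scale = k² = sec²φ = 1/cos²(30°) = 1/0.8660² = 1.333.
True area = apparent / (areal scale) = 154000 / 1.333 ≈ 116000 km².

116000 km²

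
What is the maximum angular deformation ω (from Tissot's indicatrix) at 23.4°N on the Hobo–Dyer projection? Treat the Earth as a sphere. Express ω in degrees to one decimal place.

The Hobo–Dyer projection is cylindrical equal-area with φ₀ = 37.5°. A cylindrical equal-area projection with standard parallel φ₀ has meridian scale h = cos φ / cos φ₀ and parallel scale k = cos φ₀ / cos φ (so areas are preserved, h·k = 1).
At 23.4°: h = 1.157, k = 0.8645; principal scales a = 1.157, b = 0.8645.
sin(ω/2) = (a − b)/(a + b) = 0.2924/2.021 = 0.1446, so ω = 2 arcsin(0.1446) ≈ 16.6°.

16.6°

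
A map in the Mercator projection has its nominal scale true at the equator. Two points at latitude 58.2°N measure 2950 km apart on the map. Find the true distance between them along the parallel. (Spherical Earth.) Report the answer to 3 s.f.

For Mercator, h = k = sec φ (a conformal cylindrical projection has a single point scale, 1/cos φ).
Along the parallel at 58.2°, map distances are exaggerated by k = sec 58.2° = 1.898.
True distance = 2950 / 1.898 = 2950 × cos 58.2° ≈ 1550 km.

1550 km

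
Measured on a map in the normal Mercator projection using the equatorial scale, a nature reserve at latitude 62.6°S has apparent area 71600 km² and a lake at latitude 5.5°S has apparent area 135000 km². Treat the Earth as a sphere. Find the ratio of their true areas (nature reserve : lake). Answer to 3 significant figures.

0.113

Mercator's areal exaggeration is sec²φ; hence true area = (apparent area) · cos²φ.
True area of nature reserve: 71600 × cos²(62.6°) = 71600 × 0.2118 = 15160 km².
True area of lake: 135000 × cos²(5.5°) = 135000 × 0.9908 = 133800 km².
Ratio = 15160 / 133800 ≈ 0.113.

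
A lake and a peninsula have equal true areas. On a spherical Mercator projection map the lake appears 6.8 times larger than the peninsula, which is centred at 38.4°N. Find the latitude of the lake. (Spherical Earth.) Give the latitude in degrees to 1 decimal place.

On Mercator, (apparent₁)/(apparent₂) = sec²φ₁ / sec²φ₂ when true areas are equal.
cos²φ₂ / cos²φ₁ = 6.8  ⇒  cos φ₁ = cos 38.4° / √6.8 = 0.7837/2.608 = 0.3005.
φ₁ = arccos(0.3005) ≈ 72.5°.

72.5°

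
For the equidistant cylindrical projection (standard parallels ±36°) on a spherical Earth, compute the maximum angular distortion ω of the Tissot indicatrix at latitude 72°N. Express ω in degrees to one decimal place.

53.1°

With standard parallel φ₀ = 36°, the equirectangular projection gives x = Rλ cos φ₀, y = Rφ, so h = 1 and k = cos 36° / cos φ.
At 72°: h = 1.000, k = 2.618; principal scales a = 2.618, b = 1.000.
sin(ω/2) = (a − b)/(a + b) = 1.618/3.618 = 0.4472, so ω = 2 arcsin(0.4472) ≈ 53.1°.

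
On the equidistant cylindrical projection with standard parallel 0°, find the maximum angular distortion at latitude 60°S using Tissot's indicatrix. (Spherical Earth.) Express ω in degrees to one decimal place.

38.9°

Plate carrée maps x = Rλ, y = Rφ. The meridian scale is h = 1 and the parallel scale is k = 1/cos φ = sec φ.
At 60°: h = 1.000, k = 2.000; principal scales a = 2.000, b = 1.000.
sin(ω/2) = (a − b)/(a + b) = 1.0000/3.000 = 0.3333, so ω = 2 arcsin(0.3333) ≈ 38.9°.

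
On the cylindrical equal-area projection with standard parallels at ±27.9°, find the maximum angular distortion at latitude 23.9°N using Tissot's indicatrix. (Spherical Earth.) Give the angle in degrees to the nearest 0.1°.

3.9°

For cylindrical equal-area with standard parallel φ₀, h = cos φ / cos φ₀ and k = cos φ₀ / cos φ, so h·k = 1.
At 23.9°: h = 1.034, k = 0.9667; principal scales a = 1.034, b = 0.9667.
sin(ω/2) = (a − b)/(a + b) = 0.06785/2.001 = 0.03390, so ω = 2 arcsin(0.03390) ≈ 3.9°.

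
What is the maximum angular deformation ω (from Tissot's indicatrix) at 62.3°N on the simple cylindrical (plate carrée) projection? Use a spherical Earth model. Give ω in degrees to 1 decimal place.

42.9°

In the plate carrée (x = Rλ, y = Rφ), meridians are true-scale (h = 1) and parallels are stretched by k = sec φ.
At 62.3°: h = 1.000, k = 2.151; principal scales a = 2.151, b = 1.000.
sin(ω/2) = (a − b)/(a + b) = 1.151/3.151 = 0.3653, so ω = 2 arcsin(0.3653) ≈ 42.9°.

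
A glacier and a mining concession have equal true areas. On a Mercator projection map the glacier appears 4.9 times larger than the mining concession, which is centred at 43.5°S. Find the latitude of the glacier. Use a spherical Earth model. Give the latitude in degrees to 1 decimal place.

Mercator areal scale is sec²φ, so apparent-area ratio = sec²φ₁ / sec²φ₂ = cos²φ₂ / cos²φ₁.
cos²φ₂ / cos²φ₁ = 4.9  ⇒  cos φ₁ = cos 43.5° / √4.9 = 0.7254/2.214 = 0.3277.
φ₁ = arccos(0.3277) ≈ 70.9°.

70.9°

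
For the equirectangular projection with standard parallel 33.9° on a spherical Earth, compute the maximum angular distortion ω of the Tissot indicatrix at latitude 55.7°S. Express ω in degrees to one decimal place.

22.0°

In the equirectangular projection with standard parallel φ₀ = 33.9° (x = Rλ cos φ₀, y = Rφ), meridians are true-scale (h = 1) and the parallel scale is k = cos φ₀ / cos φ.
At 55.7°: h = 1.000, k = 1.473; principal scales a = 1.473, b = 1.000.
sin(ω/2) = (a − b)/(a + b) = 0.4729/2.473 = 0.1912, so ω = 2 arcsin(0.1912) ≈ 22.0°.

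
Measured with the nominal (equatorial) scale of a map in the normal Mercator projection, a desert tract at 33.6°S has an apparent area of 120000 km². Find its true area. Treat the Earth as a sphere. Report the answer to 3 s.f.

83300 km²

The Mercator projection is conformal; its linear scale factor is the same in every direction and equals sec φ = 1/cos φ.
Areal scale = k² = sec²φ = 1/cos²(33.6°) = 1/0.8329² = 1.441.
True area = apparent / (areal scale) = 120000 / 1.441 ≈ 83300 km².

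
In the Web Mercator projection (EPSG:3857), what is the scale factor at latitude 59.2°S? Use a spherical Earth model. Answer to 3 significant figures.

Mercator is conformal, so the point scale is isotropic: h = k = sec φ = 1/cos φ.
k = 1/cos 59.2° = 1/0.5120 = 1.953.

1.95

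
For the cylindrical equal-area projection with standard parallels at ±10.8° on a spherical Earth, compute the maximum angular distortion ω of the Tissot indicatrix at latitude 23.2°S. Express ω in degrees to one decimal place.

Cylindrical equal-area (φ₀ = 10.8°): h = cos φ / cos 10.8° along meridians, k = cos 10.8° / cos φ along parallels; h·k = 1.
At 23.2°: h = 0.9357, k = 1.069; principal scales a = 1.069, b = 0.9357.
sin(ω/2) = (a − b)/(a + b) = 0.1330/2.004 = 0.06635, so ω = 2 arcsin(0.06635) ≈ 7.6°.

7.6°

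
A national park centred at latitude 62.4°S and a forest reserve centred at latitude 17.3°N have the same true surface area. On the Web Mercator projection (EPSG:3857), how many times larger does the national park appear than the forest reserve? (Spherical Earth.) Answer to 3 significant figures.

Mercator areal scale is sec²φ.
At 62.4°: sec²(62.4°) = 1/0.4633² = 4.659.
At 17.3°: sec²(17.3°) = 1/0.9548² = 1.097.
Ratio = 4.659/1.097 = cos²(17.3°)/cos²(62.4°) ≈ 4.25.

4.25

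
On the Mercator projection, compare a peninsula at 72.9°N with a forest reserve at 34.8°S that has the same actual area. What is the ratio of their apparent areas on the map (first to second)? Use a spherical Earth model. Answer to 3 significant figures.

7.80

Mercator is conformal with k = sec φ, so areal scale = k² = sec²φ.
At 72.9°: sec²(72.9°) = 1/0.2940² = 11.57.
At 34.8°: sec²(34.8°) = 1/0.8211² = 1.483.
Ratio = 11.57/1.483 = cos²(34.8°)/cos²(72.9°) ≈ 7.80.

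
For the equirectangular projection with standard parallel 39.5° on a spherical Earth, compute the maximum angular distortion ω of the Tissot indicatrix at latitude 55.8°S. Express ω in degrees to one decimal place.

18.1°

The equidistant cylindrical projection with φ₀ = 39.5° has h = 1 (meridians true) and k = cos φ₀ / cos φ along parallels.
At 55.8°: h = 1.000, k = 1.373; principal scales a = 1.373, b = 1.000.
sin(ω/2) = (a − b)/(a + b) = 0.3728/2.373 = 0.1571, so ω = 2 arcsin(0.1571) ≈ 18.1°.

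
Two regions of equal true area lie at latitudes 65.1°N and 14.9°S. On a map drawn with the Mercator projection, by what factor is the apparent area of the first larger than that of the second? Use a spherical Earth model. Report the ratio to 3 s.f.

On Mercator, area is exaggerated by sec²φ = 1/cos²φ.
At 65.1°: sec²(65.1°) = 1/0.4210² = 5.641.
At 14.9°: sec²(14.9°) = 1/0.9664² = 1.071.
Ratio = 5.641/1.071 = cos²(14.9°)/cos²(65.1°) ≈ 5.27.

5.27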